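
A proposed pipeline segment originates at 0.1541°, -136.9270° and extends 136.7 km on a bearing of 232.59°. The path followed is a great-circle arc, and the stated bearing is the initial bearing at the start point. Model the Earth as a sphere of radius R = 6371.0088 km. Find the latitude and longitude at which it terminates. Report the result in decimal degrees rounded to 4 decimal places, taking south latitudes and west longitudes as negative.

Angular distance δ = d/R = 136.7 / 6371.0088 = 0.021457 rad.
With φ₁ = 0.1541° = 0.002690 rad and θ = 232.59° = 4.059461 rad:
sin φ₂ = sin φ₁ cos δ + cos φ₁ sin δ cos θ = (0.002690)(0.999770) + (0.999996)(0.021455)(-0.607514) = -0.010345
φ₂ = asin(-0.010345) = -0.010345 rad = -0.5927°.
For the longitude increment, Δλ = atan2( sin θ sin δ cos φ₁, cos δ − sin φ₁ sin φ₂ ) = atan2(-0.017042, 0.999798) = -0.9765°.
λ₂ = λ₁ + Δλ = -137.9035°.

latitude -0.5927°, longitude -137.9035°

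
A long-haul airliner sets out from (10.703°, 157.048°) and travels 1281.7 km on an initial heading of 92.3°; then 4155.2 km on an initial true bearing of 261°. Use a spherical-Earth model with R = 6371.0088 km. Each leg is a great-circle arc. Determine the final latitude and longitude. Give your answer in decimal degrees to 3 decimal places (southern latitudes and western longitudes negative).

Apply the spherical direct solution leg by leg, carrying full precision between legs.
Leg 1: from (10.703°, 157.048°), δ = 1281.7/6371.0088 = 0.201177 rad, θ = 92.3° → φ = 10.026°, λ = 168.746°.
Leg 2: from (10.026°, 168.746°), δ = 4155.2/6371.0088 = 0.652204 rad, θ = 261° → φ = 2.571°, λ = 131.871°.

latitude 2.571°, longitude 131.871°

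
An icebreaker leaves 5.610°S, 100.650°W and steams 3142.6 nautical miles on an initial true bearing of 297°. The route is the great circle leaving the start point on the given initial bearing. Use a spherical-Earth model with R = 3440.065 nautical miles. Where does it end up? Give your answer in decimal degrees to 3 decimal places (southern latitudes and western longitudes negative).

latitude 17.335°, longitude -148.291°

δ = 3142.6/3440.065 = 0.913529 rad (52.3414°).
Converting: φ₁ = -0.097913 rad, θ = 5.183628 rad.
Applying the spherical law of cosines for sides, sin φ₂ = sin φ₁ cos δ + cos φ₁ sin δ cos θ = 0.297962, so φ₂ = 17.335°.
Δλ = atan2( sin θ sin δ cos φ₁ , cos δ − sin φ₁ sin φ₂ ) = atan2(-0.702000, 0.640083) = -0.831500 rad = -47.641°.
Hence λ₂ = -100.650° + -47.641° = -148.291°.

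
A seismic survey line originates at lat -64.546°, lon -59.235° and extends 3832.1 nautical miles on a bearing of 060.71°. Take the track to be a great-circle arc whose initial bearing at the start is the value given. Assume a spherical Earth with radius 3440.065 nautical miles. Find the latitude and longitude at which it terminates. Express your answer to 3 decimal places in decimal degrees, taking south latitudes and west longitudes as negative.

Angular distance δ = d/R = 3832.1 / 3440.065 = 1.113962 rad.
Converting: φ₁ = -1.126540 rad, θ = 1.059589 rad.
Applying the spherical law of cosines for sides, sin φ₂ = sin φ₁ cos δ + cos φ₁ sin δ cos θ = -0.209589, so φ₂ = -12.098°.
Δλ = atan2( sin θ sin δ cos φ₁ , cos δ − sin φ₁ sin φ₂ ) = atan2(0.336401, 0.251865) = 0.928125 rad = 53.178°.
λ₂ = λ₁ + Δλ = -6.057°.

latitude -12.098°, longitude -6.057°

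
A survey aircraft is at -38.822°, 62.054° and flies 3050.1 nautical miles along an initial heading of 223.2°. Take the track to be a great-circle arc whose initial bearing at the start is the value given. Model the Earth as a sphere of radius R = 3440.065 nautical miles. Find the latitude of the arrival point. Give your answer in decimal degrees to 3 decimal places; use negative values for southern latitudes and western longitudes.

latitude -56.756°

Central angle δ = d/R = 0.886640 rad.
Start latitude φ₁ = -0.677572 rad; initial bearing θ = 3.895575 rad.
sin φ₂ = sin φ₁ cos δ + cos φ₁ sin δ cos θ = (-0.626903)(0.632019) + (0.779097)(0.774953)(-0.728969) = -0.836339
φ₂ = asin(-0.836339) = -0.990572 rad = -56.756°.
For the longitude increment, Δλ = atan2( sin θ sin δ cos φ₁, cos δ − sin φ₁ sin φ₂ ) = atan2(-0.413305, 0.107716) = -75.393°.
λ₂ = 62.054° + -75.393° = -13.339°.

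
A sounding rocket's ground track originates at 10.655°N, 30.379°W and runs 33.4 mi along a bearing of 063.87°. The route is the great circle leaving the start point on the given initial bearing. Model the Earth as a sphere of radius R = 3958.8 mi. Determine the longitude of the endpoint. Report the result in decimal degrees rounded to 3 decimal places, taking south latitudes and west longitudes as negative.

longitude -29.937°

Angular distance δ = d/R = 33.4 / 3958.8 = 0.008437 rad.
With φ₁ = 10.655° = 0.185965 rad and θ = 63.87° = 1.114742 rad:
Destination latitude: φ₂ = arcsin( sin φ₁ cos δ + cos φ₁ sin δ cos θ ) = arcsin(0.188540) = 10.868°.
Then Δλ = atan2(0.007444, 0.965104) = 0.007713 rad, from sin θ sin δ cos φ₁ over cos δ − sin φ₁ sin φ₂.
λ₂ = -30.379° + 0.442° = -29.937°.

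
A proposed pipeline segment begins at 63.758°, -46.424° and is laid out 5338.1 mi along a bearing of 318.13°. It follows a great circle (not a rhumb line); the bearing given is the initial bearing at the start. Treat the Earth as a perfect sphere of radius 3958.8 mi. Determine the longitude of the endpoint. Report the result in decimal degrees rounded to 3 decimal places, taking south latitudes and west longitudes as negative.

Angular distance δ = d/R = 5338.1 / 3958.8 = 1.348414 rad.
Converting: φ₁ = 1.112787 rad, θ = 5.552416 rad.
Applying the spherical law of cosines for sides, sin φ₂ = sin φ₁ cos δ + cos φ₁ sin δ cos θ = 0.518976, so φ₂ = 31.264°.
For the longitude increment, Δλ = atan2( sin θ sin δ cos φ₁, cos δ − sin φ₁ sin φ₂ ) = atan2(-0.287851, -0.244934) = -130.395°.
λ₂ = -46.424° + -130.395° = -176.819°.

longitude -176.819°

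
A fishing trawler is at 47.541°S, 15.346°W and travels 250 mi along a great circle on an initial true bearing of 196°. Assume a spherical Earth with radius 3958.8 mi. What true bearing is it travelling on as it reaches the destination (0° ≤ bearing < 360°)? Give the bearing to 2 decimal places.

final bearing 197.20°

The arc subtends δ = 250/3958.8 = 0.063150 rad at the centre.
With φ₁ = -47.541° = -0.829747 rad and θ = 196° = 3.420845 rad:
sin φ₂ = sin φ₁ cos δ + cos φ₁ sin δ cos θ = (-0.737761)(0.998007) + (0.675062)(0.063108)(-0.961262) = -0.777242
φ₂ = asin(-0.777242) = -0.890270 rad = -51.009°.
For the longitude increment, Δλ = atan2( sin θ sin δ cos φ₁, cos δ − sin φ₁ sin φ₂ ) = atan2(-0.011743, 0.424588) = -1.584°.
λ₂ = λ₁ + Δλ = -16.930°.
The forward bearing on arrival equals the back-azimuth from the destination plus 180°.
Back-azimuth from P₂ (-51.01°, -16.93°) to P₁ (-47.54°, -15.35°), with Δλ' = λ₁ − λ₂ = 1.58°: atan2( sin Δλ' cos φ₁ , cos φ₂ sin φ₁ − sin φ₂ cos φ₁ cos Δλ' ) = 17.20°.
Final bearing = (17.20° + 180°) mod 360° = 197.20°.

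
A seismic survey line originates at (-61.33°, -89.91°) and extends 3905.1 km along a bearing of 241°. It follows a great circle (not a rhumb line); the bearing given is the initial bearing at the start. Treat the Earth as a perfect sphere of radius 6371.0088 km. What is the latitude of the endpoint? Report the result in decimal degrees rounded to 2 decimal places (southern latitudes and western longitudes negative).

latitude -58.37°

The arc subtends δ = 3905.1/6371.0088 = 0.612948 rad at the centre.
Converting: φ₁ = -1.070410 rad, θ = 4.206243 rad.
sin φ₂ = sin φ₁ cos δ + cos φ₁ sin δ cos θ = (-0.877397)(0.817955) + (0.479764)(0.575282)(-0.484810) = -0.851479
φ₂ = asin(-0.851479) = -1.018800 rad = -58.37°.
For the longitude increment, Δλ = atan2( sin θ sin δ cos φ₁, cos δ − sin φ₁ sin φ₂ ) = atan2(-0.241395, 0.070870) = -73.64°.
Hence λ₂ = -89.91° + -73.64° = -163.55°.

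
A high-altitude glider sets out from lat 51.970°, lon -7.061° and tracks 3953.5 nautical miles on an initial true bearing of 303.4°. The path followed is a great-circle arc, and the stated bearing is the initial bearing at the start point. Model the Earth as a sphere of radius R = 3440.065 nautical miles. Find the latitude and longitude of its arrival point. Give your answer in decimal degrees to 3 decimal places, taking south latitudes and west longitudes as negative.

The arc subtends δ = 3953.5/3440.065 = 1.149252 rad at the centre.
With φ₁ = 51.970° = 0.907048 rad and θ = 303.4° = 5.295329 rad:
Destination latitude: φ₂ = arcsin( sin φ₁ cos δ + cos φ₁ sin δ cos θ ) = arcsin(0.631747) = 39.179°.
Δλ = atan2( sin θ sin δ cos φ₁ , cos δ − sin φ₁ sin φ₂ ) = atan2(-0.469303, -0.088449) = -1.757081 rad = -100.673°.
Hence λ₂ = -7.061° + -100.673° = -107.734°.

latitude 39.179°, longitude -107.734°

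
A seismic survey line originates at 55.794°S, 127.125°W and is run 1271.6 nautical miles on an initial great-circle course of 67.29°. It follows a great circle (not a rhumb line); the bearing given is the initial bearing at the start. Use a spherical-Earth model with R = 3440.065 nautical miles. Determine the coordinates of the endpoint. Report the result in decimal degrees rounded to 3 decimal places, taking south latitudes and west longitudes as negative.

latitude -43.848°, longitude -99.601°

Angular distance δ = d/R = 1271.6 / 3440.065 = 0.369644 rad.
Start latitude φ₁ = -0.973789 rad; initial bearing θ = 1.174432 rad.
sin φ₂ = sin φ₁ cos δ + cos φ₁ sin δ cos θ = (-0.827022)(0.932456) + (0.562170)(0.361284)(0.386067) = -0.692750
φ₂ = asin(-0.692750) = -0.765295 rad = -43.848°.
Then Δλ = atan2(0.187356, 0.359537) = 0.480389 rad, from sin θ sin δ cos φ₁ over cos δ − sin φ₁ sin φ₂.
λ₂ = λ₁ + Δλ = -99.601°.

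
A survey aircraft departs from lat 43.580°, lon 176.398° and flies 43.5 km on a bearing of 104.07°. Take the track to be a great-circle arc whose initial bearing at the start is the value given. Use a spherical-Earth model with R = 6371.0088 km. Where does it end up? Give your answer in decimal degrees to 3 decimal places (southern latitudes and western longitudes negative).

latitude 43.484°, longitude 176.921°

Central angle δ = d/R = 0.006828 rad.
Start latitude φ₁ = 0.760614 rad; initial bearing θ = 1.816364 rad.
Destination latitude: φ₂ = arcsin( sin φ₁ cos δ + cos φ₁ sin δ cos θ ) = arcsin(0.688148) = 43.484°.
For the longitude increment, Δλ = atan2( sin θ sin δ cos φ₁, cos δ − sin φ₁ sin φ₂ ) = atan2(0.004798, 0.525590) = 0.523°.
Hence λ₂ = 176.398° + 0.523° = 176.921°.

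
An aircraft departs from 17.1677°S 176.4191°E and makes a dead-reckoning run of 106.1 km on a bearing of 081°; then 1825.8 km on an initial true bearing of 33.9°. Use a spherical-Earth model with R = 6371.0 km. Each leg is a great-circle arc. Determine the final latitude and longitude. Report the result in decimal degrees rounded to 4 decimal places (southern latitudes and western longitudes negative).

latitude -3.2305°, longitude -173.5097°

Apply the spherical direct solution leg by leg, carrying full precision between legs.
Leg 1: from (-17.1677°, 176.4191°), δ = 106.1/6371 = 0.016654 rad, θ = 81° → φ = -17.0160°, λ = 177.4047°.
Leg 2: from (-17.0160°, 177.4047°), δ = 1825.8/6371 = 0.286580 rad, θ = 33.9° → φ = -3.2305°, λ = -173.5097°.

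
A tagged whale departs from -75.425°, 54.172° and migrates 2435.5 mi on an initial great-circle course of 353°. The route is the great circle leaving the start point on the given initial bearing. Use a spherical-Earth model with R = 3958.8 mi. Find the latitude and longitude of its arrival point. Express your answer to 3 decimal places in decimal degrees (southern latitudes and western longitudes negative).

latitude -40.257°, longitude 48.884°

Central angle δ = d/R = 0.615212 rad.
With φ₁ = -75.425° = -1.316415 rad and θ = 353° = 6.161012 rad:
Applying the spherical law of cosines for sides, sin φ₂ = sin φ₁ cos δ + cos φ₁ sin δ cos θ = -0.646220, so φ₂ = -40.257°.
Δλ = atan2( sin θ sin δ cos φ₁ , cos δ − sin φ₁ sin φ₂ ) = atan2(-0.017700, 0.191227) = -0.092294 rad = -5.288°.
λ₂ = 54.172° + -5.288° = 48.884°.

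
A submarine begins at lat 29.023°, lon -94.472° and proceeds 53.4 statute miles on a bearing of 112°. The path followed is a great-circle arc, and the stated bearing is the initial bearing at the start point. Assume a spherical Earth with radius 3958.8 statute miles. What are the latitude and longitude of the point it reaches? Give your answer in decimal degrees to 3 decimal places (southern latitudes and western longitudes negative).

latitude 28.731°, longitude -93.655°

The arc subtends δ = 53.4/3958.8 = 0.013489 rad at the centre.
Start latitude φ₁ = 0.506547 rad; initial bearing θ = 1.954769 rad.
Destination latitude: φ₂ = arcsin( sin φ₁ cos δ + cos φ₁ sin δ cos θ ) = arcsin(0.480698) = 28.731°.
Then Δλ = atan2(0.010936, 0.766693) = 0.014263 rad, from sin θ sin δ cos φ₁ over cos δ − sin φ₁ sin φ₂.
λ₂ = -94.472° + 0.817° = -93.655°.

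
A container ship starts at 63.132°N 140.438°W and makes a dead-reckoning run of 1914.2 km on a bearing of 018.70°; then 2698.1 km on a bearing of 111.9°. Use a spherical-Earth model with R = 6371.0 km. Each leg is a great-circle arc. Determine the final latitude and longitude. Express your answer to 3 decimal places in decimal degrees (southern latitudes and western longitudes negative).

latitude 59.418°, longitude -64.311°

Apply the spherical direct solution leg by leg, carrying full precision between legs.
Leg 1: from (63.132°, -140.438°), δ = 1914.2/6371 = 0.300455 rad, θ = 18.7° → φ = 78.176°, λ = -112.853°.
Leg 2: from (78.176°, -112.853°), δ = 2698.1/6371 = 0.423497 rad, θ = 111.9° → φ = 59.418°, λ = -64.311°.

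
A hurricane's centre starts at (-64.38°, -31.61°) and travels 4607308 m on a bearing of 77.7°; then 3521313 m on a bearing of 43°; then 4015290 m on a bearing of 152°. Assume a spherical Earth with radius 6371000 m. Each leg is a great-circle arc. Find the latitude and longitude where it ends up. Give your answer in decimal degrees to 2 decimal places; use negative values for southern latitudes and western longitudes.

Apply the spherical direct solution leg by leg, carrying full precision between legs.
Leg 1: from (-64.38°, -31.61°), δ = 4607308/6371000 = 0.723169 rad, θ = 77.7° → φ = -37.96°, λ = 23.48°.
Leg 2: from (-37.96°, 23.48°), δ = 3521313/6371000 = 0.552710 rad, θ = 43° → φ = -12.75°, λ = 45.01°.
Leg 3: from (-12.75°, 45.01°), δ = 4015290/6371000 = 0.630245 rad, θ = 152° → φ = -43.30°, λ = 67.36°.

latitude -43.30°, longitude 67.36°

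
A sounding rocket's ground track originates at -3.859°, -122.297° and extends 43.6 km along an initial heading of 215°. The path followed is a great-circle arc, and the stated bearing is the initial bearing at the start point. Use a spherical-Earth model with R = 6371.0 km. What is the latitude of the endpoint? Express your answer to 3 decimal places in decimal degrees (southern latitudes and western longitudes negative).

latitude -4.180°

δ = 43.6/6371 = 0.006844 rad (0.3921°).
With φ₁ = -3.859° = -0.067352 rad and θ = 215° = 3.752458 rad:
Destination latitude: φ₂ = arcsin( sin φ₁ cos δ + cos φ₁ sin δ cos θ ) = arcsin(-0.072893) = -4.180°.
For the longitude increment, Δλ = atan2( sin θ sin δ cos φ₁, cos δ − sin φ₁ sin φ₂ ) = atan2(-0.003916, 0.995071) = -0.226°.
λ₂ = λ₁ + Δλ = -122.523°.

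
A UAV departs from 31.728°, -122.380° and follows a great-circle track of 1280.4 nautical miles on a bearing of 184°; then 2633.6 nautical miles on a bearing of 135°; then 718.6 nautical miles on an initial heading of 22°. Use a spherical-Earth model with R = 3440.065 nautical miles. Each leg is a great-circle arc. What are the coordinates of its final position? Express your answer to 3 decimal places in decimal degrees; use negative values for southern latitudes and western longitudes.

latitude -9.409°, longitude -87.787°

Apply the spherical direct solution leg by leg, carrying full precision between legs.
Leg 1: from (31.728°, -122.380°), δ = 1280.4/3440.065 = 0.372202 rad, θ = 184° → φ = 10.446°, λ = -123.858°.
Leg 2: from (10.446°, -123.858°), δ = 2633.6/3440.065 = 0.765567 rad, θ = 135° → φ = -20.557°, λ = -92.304°.
Leg 3: from (-20.557°, -92.304°), δ = 718.6/3440.065 = 0.208891 rad, θ = 22° → φ = -9.409°, λ = -87.787°.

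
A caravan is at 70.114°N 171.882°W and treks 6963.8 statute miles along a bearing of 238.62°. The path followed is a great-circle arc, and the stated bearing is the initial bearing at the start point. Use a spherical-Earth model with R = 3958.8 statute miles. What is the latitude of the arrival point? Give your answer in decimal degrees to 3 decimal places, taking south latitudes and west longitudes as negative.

latitude -20.487°

Angular distance δ = d/R = 6963.8 / 3958.8 = 1.759068 rad.
Start latitude φ₁ = 1.223720 rad; initial bearing θ = 4.164705 rad.
sin φ₂ = sin φ₁ cos δ + cos φ₁ sin δ cos θ = (0.940371)(-0.187162) + (0.340150)(0.982329)(-0.520712) = -0.349992
φ₂ = asin(-0.349992) = -0.357562 rad = -20.487°.
Δλ = atan2( sin θ sin δ cos φ₁ , cos δ − sin φ₁ sin φ₂ ) = atan2(-0.285265, 0.141960) = -1.109036 rad = -63.543°.
λ₂ = -171.882° + -63.543° = -235.425°, normalized to (−180°, 180°] → 124.575°.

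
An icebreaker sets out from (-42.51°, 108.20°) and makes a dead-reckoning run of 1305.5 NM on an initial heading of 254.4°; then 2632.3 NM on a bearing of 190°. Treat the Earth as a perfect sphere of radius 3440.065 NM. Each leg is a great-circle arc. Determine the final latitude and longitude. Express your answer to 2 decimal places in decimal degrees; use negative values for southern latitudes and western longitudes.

Apply the spherical direct solution leg by leg, carrying full precision between legs.
Leg 1: from (-42.51°, 108.20°), δ = 1305.5/3440.065 = 0.379499 rad, θ = 254.4° → φ = -44.51°, λ = 78.18°.
Leg 2: from (-44.51°, 78.18°), δ = 2632.3/3440.065 = 0.765189 rad, θ = 190° → φ = -82.79°, λ = 4.87°.

latitude -82.79°, longitude 4.87°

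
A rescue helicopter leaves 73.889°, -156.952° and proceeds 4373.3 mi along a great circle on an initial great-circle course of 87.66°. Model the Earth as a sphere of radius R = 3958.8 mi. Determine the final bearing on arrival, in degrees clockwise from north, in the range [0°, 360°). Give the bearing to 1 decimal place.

final bearing 162.0°

Angular distance δ = d/R = 4373.3 / 3958.8 = 1.104703 rad.
Converting: φ₁ = 1.289606 rad, θ = 1.529956 rad.
Destination latitude: φ₂ = arcsin( sin φ₁ cos δ + cos φ₁ sin δ cos θ ) = arcsin(0.441871) = 26.223°.
For the longitude increment, Δλ = atan2( sin θ sin δ cos φ₁, cos δ − sin φ₁ sin φ₂ ) = atan2(0.247692, 0.024882) = 84.263°.
Hence λ₂ = -156.952° + 84.263° = -72.689°.
The forward bearing on arrival equals the back-azimuth from the destination plus 180°.
Back-azimuth from P₂ (26.2°, -72.7°) to P₁ (73.9°, -157.0°), with Δλ' = λ₁ − λ₂ = -84.3°: atan2( sin Δλ' cos φ₁ , cos φ₂ sin φ₁ − sin φ₂ cos φ₁ cos Δλ' ) = 342.0°.
Final bearing = (342.0° + 180°) mod 360° = 162.0°.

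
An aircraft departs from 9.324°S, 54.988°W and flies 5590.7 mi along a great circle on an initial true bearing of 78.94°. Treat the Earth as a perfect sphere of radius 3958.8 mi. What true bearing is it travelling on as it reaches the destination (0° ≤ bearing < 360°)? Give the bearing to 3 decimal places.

final bearing 78.907°

Central angle δ = d/R = 1.412221 rad.
With φ₁ = -9.324° = -0.162734 rad and θ = 78.94° = 1.377763 rad:
sin φ₂ = sin φ₁ cos δ + cos φ₁ sin δ cos θ = (-0.162017)(0.157912) + (0.986788)(0.987453)(0.191837) = 0.161343
φ₂ = asin(0.161343) = 0.162051 rad = 9.285°.
For the longitude increment, Δλ = atan2( sin θ sin δ cos φ₁, cos δ − sin φ₁ sin φ₂ ) = atan2(0.956309, 0.184052) = 79.106°.
λ₂ = -54.988° + 79.106° = 24.118°.
The forward bearing on arrival equals the back-azimuth from the destination plus 180°.
Back-azimuth from P₂ (9.285°, 24.118°) to P₁ (-9.324°, -54.988°), with Δλ' = λ₁ − λ₂ = -79.106°: atan2( sin Δλ' cos φ₁ , cos φ₂ sin φ₁ − sin φ₂ cos φ₁ cos Δλ' ) = 258.907°.
Final bearing = (258.907° + 180°) mod 360° = 78.907°.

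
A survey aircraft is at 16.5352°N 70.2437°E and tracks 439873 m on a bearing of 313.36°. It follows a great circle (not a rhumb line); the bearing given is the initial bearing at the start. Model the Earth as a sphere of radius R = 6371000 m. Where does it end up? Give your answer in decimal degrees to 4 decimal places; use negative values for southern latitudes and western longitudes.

latitude 19.2283°, longitude 67.1986°

δ = 439873/6371000 = 0.069043 rad (3.9559°).
Start latitude φ₁ = 0.288594 rad; initial bearing θ = 5.469164 rad.
Applying the spherical law of cosines for sides, sin φ₂ = sin φ₁ cos δ + cos φ₁ sin δ cos θ = 0.329333, so φ₂ = 19.2283°.
Δλ = atan2( sin θ sin δ cos φ₁ , cos δ − sin φ₁ sin φ₂ ) = atan2(-0.048084, 0.903888) = -0.053147 rad = -3.0451°.
λ₂ = λ₁ + Δλ = 67.1986°.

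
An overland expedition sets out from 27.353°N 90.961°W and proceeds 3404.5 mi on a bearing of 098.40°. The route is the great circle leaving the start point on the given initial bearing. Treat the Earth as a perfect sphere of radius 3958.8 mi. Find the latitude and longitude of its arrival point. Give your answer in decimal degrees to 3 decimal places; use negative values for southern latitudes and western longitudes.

latitude 11.622°, longitude -41.019°

Central angle δ = d/R = 0.859983 rad.
With φ₁ = 27.353° = 0.477400 rad and θ = 98.4° = 1.717404 rad:
sin φ₂ = sin φ₁ cos δ + cos φ₁ sin δ cos θ = (0.459471)(0.652450) + (0.888193)(0.757831)(-0.146083) = 0.201454
φ₂ = asin(0.201454) = 0.202842 rad = 11.622°.
Then Δλ = atan2(0.665879, 0.559888) = 0.871653 rad, from sin θ sin δ cos φ₁ over cos δ − sin φ₁ sin φ₂.
Hence λ₂ = -90.961° + 49.942° = -41.019°.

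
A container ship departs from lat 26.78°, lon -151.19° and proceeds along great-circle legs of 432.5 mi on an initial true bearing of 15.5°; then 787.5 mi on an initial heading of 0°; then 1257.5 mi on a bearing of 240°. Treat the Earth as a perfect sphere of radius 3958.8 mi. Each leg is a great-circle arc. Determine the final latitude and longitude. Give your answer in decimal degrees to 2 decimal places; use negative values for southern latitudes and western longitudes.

latitude 33.39°, longitude -168.10°

Apply the spherical direct solution leg by leg, carrying full precision between legs.
Leg 1: from (26.78°, -151.19°), δ = 432.5/3958.8 = 0.109250 rad, θ = 15.5° → φ = 32.80°, λ = -149.20°.
Leg 2: from (32.80°, -149.20°), δ = 787.5/3958.8 = 0.198924 rad, θ = 0° → φ = 44.20°, λ = -149.20°.
Leg 3: from (44.20°, -149.20°), δ = 1257.5/3958.8 = 0.317647 rad, θ = 240° → φ = 33.39°, λ = -168.10°.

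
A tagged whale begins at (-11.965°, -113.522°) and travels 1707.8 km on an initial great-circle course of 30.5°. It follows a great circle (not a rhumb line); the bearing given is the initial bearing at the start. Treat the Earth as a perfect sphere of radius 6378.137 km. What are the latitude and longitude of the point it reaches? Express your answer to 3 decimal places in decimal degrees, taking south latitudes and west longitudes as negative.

latitude 1.323°, longitude -105.803°

The arc subtends δ = 1707.8/6378.137 = 0.267758 rad at the centre.
Converting: φ₁ = -0.208829 rad, θ = 0.532325 rad.
Destination latitude: φ₂ = arcsin( sin φ₁ cos δ + cos φ₁ sin δ cos θ ) = arcsin(0.023082) = 1.323°.
Then Δλ = atan2(0.131362, 0.969152) = 0.134723 rad, from sin θ sin δ cos φ₁ over cos δ − sin φ₁ sin φ₂.
Hence λ₂ = -113.522° + 7.719° = -105.803°.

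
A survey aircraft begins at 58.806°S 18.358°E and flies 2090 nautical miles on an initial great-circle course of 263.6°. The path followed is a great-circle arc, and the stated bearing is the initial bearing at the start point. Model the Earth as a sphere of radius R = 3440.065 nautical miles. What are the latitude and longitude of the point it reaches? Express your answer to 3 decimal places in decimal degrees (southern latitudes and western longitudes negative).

latitude -47.333°, longitude -38.471°

Central angle δ = d/R = 0.607547 rad.
Start latitude φ₁ = -1.026358 rad; initial bearing θ = 4.600688 rad.
Destination latitude: φ₂ = arcsin( sin φ₁ cos δ + cos φ₁ sin δ cos θ ) = arcsin(-0.735300) = -47.333°.
For the longitude increment, Δλ = atan2( sin θ sin δ cos φ₁, cos δ − sin φ₁ sin φ₂ ) = atan2(-0.293824, 0.192062) = -56.829°.
λ₂ = 18.358° + -56.829° = -38.471°.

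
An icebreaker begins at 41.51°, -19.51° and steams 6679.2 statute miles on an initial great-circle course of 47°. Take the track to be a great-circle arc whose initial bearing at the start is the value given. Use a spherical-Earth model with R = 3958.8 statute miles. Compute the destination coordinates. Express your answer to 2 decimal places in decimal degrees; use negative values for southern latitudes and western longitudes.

Angular distance δ = d/R = 6679.2 / 3958.8 = 1.687178 rad.
With φ₁ = 41.51° = 0.724486 rad and θ = 47° = 0.820305 rad:
sin φ₂ = sin φ₁ cos δ + cos φ₁ sin δ cos θ = (0.662751)(-0.116119) + (0.748840)(0.993235)(0.681998) = 0.430295
φ₂ = asin(0.430295) = 0.444819 rad = 25.49°.
Then Δλ = atan2(0.543962, -0.401297) = 2.206398 rad, from sin θ sin δ cos φ₁ over cos δ − sin φ₁ sin φ₂.
λ₂ = -19.51° + 126.42° = 106.91°.

latitude 25.49°, longitude 106.91°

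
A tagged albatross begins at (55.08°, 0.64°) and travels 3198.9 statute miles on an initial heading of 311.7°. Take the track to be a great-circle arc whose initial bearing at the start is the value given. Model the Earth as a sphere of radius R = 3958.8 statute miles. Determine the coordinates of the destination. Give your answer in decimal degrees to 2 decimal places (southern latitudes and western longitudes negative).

latitude 57.33°, longitude -89.24°

Angular distance δ = d/R = 3198.9 / 3958.8 = 0.808048 rad.
Start latitude φ₁ = 0.961327 rad; initial bearing θ = 5.440191 rad.
Destination latitude: φ₂ = arcsin( sin φ₁ cos δ + cos φ₁ sin δ cos θ ) = arcsin(0.841809) = 57.33°.
Then Δλ = atan2(-0.308984, 0.000668) = -1.568634 rad, from sin θ sin δ cos φ₁ over cos δ − sin φ₁ sin φ₂.
λ₂ = 0.64° + -89.88° = -89.24°.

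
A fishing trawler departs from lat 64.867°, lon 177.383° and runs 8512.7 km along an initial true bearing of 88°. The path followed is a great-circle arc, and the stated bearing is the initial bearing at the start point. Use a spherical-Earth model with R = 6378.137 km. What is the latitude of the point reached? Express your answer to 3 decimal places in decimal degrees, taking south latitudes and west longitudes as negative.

latitude 13.074°

The arc subtends δ = 8512.7/6378.137 = 1.334669 rad at the centre.
With φ₁ = 64.867° = 1.132143 rad and θ = 88° = 1.535890 rad:
Applying the spherical law of cosines for sides, sin φ₂ = sin φ₁ cos δ + cos φ₁ sin δ cos θ = 0.226202, so φ₂ = 13.074°.
For the longitude increment, Δλ = atan2( sin θ sin δ cos φ₁, cos δ − sin φ₁ sin φ₂ ) = atan2(0.412684, 0.029153) = 85.959°.
λ₂ = 177.383° + 85.959° = 263.342°, normalized to (−180°, 180°] → -96.658°.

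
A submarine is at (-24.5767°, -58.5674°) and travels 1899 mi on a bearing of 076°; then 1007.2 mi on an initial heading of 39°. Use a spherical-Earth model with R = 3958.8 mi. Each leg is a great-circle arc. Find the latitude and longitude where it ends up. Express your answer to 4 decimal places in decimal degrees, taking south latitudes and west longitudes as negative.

latitude -4.0345°, longitude -21.7388°

Apply the spherical direct solution leg by leg, carrying full precision between legs.
Leg 1: from (-24.5767°, -58.5674°), δ = 1899/3958.8 = 0.479691 rad, θ = 76° → φ = -15.5118°, λ = -30.8751°.
Leg 2: from (-15.5118°, -30.8751°), δ = 1007.2/3958.8 = 0.254421 rad, θ = 39° → φ = -4.0345°, λ = -21.7388°.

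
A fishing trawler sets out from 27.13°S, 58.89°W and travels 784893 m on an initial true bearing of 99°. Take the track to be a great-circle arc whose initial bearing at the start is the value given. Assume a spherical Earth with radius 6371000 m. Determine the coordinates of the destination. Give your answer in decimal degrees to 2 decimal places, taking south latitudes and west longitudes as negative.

Angular distance δ = d/R = 784893 / 6371000 = 0.123198 rad.
Converting: φ₁ = -0.473508 rad, θ = 1.727876 rad.
Applying the spherical law of cosines for sides, sin φ₂ = sin φ₁ cos δ + cos φ₁ sin δ cos θ = -0.469663, so φ₂ = -28.01°.
Then Δλ = atan2(0.108019, 0.778249) = 0.137917 rad, from sin θ sin δ cos φ₁ over cos δ − sin φ₁ sin φ₂.
λ₂ = λ₁ + Δλ = -50.99°.

latitude -28.01°, longitude -50.99°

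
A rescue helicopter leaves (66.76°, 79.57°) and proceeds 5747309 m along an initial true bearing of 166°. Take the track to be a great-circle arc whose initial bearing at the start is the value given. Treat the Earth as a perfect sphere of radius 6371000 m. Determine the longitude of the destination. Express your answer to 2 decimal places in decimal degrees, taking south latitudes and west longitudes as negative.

Angular distance δ = d/R = 5747309 / 6371000 = 0.902105 rad.
Start latitude φ₁ = 1.165182 rad; initial bearing θ = 2.897247 rad.
sin φ₂ = sin φ₁ cos δ + cos φ₁ sin δ cos θ = (0.918860)(0.619960) + (0.394583)(0.784633)(-0.970296) = 0.269250
φ₂ = asin(0.269250) = 0.272614 rad = 15.62°.
Δλ = atan2( sin θ sin δ cos φ₁ , cos δ − sin φ₁ sin φ₂ ) = atan2(0.074900, 0.372557) = 0.198398 rad = 11.37°.
λ₂ = 79.57° + 11.37° = 90.94°.

longitude 90.94°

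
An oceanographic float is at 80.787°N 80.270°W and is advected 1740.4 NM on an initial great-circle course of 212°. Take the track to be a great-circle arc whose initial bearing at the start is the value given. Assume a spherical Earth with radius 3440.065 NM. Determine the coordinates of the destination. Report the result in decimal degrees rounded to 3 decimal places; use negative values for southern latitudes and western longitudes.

Central angle δ = d/R = 0.505921 rad.
With φ₁ = 80.787° = 1.409999 rad and θ = 212° = 3.700098 rad:
Applying the spherical law of cosines for sides, sin φ₂ = sin φ₁ cos δ + cos φ₁ sin δ cos θ = 0.797645, so φ₂ = 52.906°.
For the longitude increment, Δλ = atan2( sin θ sin δ cos φ₁, cos δ − sin φ₁ sin φ₂ ) = atan2(-0.041116, 0.087373) = -25.201°.
λ₂ = -80.270° + -25.201° = -105.471°.

latitude 52.906°, longitude -105.471°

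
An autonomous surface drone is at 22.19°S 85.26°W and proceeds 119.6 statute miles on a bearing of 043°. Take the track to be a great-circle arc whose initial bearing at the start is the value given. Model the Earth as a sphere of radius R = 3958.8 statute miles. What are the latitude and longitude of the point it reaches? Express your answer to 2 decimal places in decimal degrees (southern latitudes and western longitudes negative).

latitude -20.92°, longitude -84.00°

Central angle δ = d/R = 0.030211 rad.
Converting: φ₁ = -0.387289 rad, θ = 0.750492 rad.
sin φ₂ = sin φ₁ cos δ + cos φ₁ sin δ cos θ = (-0.377679)(0.999544) + (0.925937)(0.030207)(0.731354) = -0.357051
φ₂ = asin(-0.357051) = -0.365109 rad = -20.92°.
Δλ = atan2( sin θ sin δ cos φ₁ , cos δ − sin φ₁ sin φ₂ ) = atan2(0.019075, 0.864693) = 0.022056 rad = 1.26°.
Hence λ₂ = -85.26° + 1.26° = -84.00°.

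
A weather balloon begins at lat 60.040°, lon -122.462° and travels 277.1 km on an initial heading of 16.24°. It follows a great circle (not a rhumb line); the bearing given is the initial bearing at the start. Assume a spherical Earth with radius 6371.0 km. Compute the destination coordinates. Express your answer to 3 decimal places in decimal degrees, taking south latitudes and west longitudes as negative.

Central angle δ = d/R = 0.043494 rad.
Start latitude φ₁ = 1.047896 rad; initial bearing θ = 0.283441 rad.
Applying the spherical law of cosines for sides, sin φ₂ = sin φ₁ cos δ + cos φ₁ sin δ cos θ = 0.886402, so φ₂ = 62.425°.
For the longitude increment, Δλ = atan2( sin θ sin δ cos φ₁, cos δ − sin φ₁ sin φ₂ ) = atan2(0.006073, 0.231098) = 1.505°.
Hence λ₂ = -122.462° + 1.505° = -120.957°.

latitude 62.425°, longitude -120.957°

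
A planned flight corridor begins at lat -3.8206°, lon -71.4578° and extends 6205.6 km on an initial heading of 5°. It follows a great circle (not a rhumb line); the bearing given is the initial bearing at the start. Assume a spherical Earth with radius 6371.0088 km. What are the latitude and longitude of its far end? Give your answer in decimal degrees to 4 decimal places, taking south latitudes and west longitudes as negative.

Angular distance δ = d/R = 6205.6 / 6371.0088 = 0.974037 rad.
With φ₁ = -3.8206° = -0.066682 rad and θ = 5° = 0.087266 rad:
Destination latitude: φ₂ = arcsin( sin φ₁ cos δ + cos φ₁ sin δ cos θ ) = arcsin(0.784737) = 51.6964°.
Then Δλ = atan2(0.071932, 0.614254) = 0.116573 rad, from sin θ sin δ cos φ₁ over cos δ − sin φ₁ sin φ₂.
Hence λ₂ = -71.4578° + 6.6792° = -64.7786°.

latitude 51.6964°, longitude -64.7786°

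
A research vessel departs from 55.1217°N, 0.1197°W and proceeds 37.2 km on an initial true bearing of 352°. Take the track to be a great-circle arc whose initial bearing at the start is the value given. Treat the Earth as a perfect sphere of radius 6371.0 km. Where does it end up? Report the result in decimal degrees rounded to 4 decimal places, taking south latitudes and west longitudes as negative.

latitude 55.4530°, longitude -0.2018°

δ = 37.2/6371 = 0.005839 rad (0.3345°).
With φ₁ = 55.1217° = 0.962055 rad and θ = 352° = 6.143559 rad:
sin φ₂ = sin φ₁ cos δ + cos φ₁ sin δ cos θ = (0.820369)(0.999983) + (0.571835)(0.005839)(0.990268) = 0.823661
φ₂ = asin(0.823661) = 0.967837 rad = 55.4530°.
Δλ = atan2( sin θ sin δ cos φ₁ , cos δ − sin φ₁ sin φ₂ ) = atan2(-0.000465, 0.324277) = -0.001433 rad = -0.0821°.
λ₂ = -0.1197° + -0.0821° = -0.2018°.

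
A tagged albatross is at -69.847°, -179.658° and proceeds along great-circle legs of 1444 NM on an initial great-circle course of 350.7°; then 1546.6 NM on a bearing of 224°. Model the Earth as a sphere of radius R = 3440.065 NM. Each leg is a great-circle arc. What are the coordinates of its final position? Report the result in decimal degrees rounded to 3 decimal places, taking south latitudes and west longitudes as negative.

Apply the spherical direct solution leg by leg, carrying full precision between legs.
Leg 1: from (-69.847°, -179.658°), δ = 1444/3440.065 = 0.419760 rad, θ = 350.7° → φ = -45.948°, λ = 174.907°.
Leg 2: from (-45.948°, 174.907°), δ = 1546.6/3440.065 = 0.449585 rad, θ = 224° → φ = -59.844°, λ = 137.969°.

latitude -59.844°, longitude 137.969°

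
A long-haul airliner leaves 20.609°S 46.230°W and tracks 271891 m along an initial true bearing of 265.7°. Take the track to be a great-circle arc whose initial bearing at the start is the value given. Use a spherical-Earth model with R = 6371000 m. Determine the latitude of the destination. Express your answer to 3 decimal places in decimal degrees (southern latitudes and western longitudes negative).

latitude -20.773°

The arc subtends δ = 271891/6371000 = 0.042676 rad at the centre.
Start latitude φ₁ = -0.359695 rad; initial bearing θ = 4.637340 rad.
Applying the spherical law of cosines for sides, sin φ₂ = sin φ₁ cos δ + cos φ₁ sin δ cos θ = -0.354662, so φ₂ = -20.773°.
Then Δλ = atan2(-0.039821, 0.874252) = -0.045517 rad, from sin θ sin δ cos φ₁ over cos δ − sin φ₁ sin φ₂.
λ₂ = -46.230° + -2.608° = -48.838°.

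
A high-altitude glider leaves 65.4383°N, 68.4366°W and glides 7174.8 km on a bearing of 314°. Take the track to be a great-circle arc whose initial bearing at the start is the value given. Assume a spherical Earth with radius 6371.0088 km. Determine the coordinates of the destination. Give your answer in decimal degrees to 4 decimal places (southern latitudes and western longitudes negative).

latitude 40.6836°, longitude 170.4739°

The arc subtends δ = 7174.8/6371.0088 = 1.126164 rad at the centre.
Start latitude φ₁ = 1.142114 rad; initial bearing θ = 5.480334 rad.
Destination latitude: φ₂ = arcsin( sin φ₁ cos δ + cos φ₁ sin δ cos θ ) = arcsin(0.651881) = 40.6836°.
For the longitude increment, Δλ = atan2( sin θ sin δ cos φ₁, cos δ − sin φ₁ sin φ₂ ) = atan2(-0.269937, -0.162769) = -121.0895°.
λ₂ = -68.4366° + -121.0895° = -189.5261°, normalized to (−180°, 180°] → 170.4739°.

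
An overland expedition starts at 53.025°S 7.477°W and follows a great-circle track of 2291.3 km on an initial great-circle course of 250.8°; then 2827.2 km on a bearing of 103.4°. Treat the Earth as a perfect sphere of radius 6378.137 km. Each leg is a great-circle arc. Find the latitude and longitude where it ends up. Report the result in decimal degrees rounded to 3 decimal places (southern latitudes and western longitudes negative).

latitude -52.721°, longitude 0.862°

Apply the spherical direct solution leg by leg, carrying full precision between legs.
Leg 1: from (-53.025°, -7.477°), δ = 2291.3/6378.137 = 0.359243 rad, θ = 250.8° → φ = -54.829°, λ = -42.674°.
Leg 2: from (-54.829°, -42.674°), δ = 2827.2/6378.137 = 0.443264 rad, θ = 103.4° → φ = -52.721°, λ = 0.862°.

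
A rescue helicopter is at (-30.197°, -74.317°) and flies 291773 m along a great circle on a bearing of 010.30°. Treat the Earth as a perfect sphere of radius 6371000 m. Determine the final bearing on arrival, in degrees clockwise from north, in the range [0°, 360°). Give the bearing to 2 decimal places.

The arc subtends δ = 291773/6371000 = 0.045797 rad at the centre.
Start latitude φ₁ = -0.527037 rad; initial bearing θ = 0.179769 rad.
Applying the spherical law of cosines for sides, sin φ₂ = sin φ₁ cos δ + cos φ₁ sin δ cos θ = -0.463516, so φ₂ = -27.614°.
Δλ = atan2( sin θ sin δ cos φ₁ , cos δ − sin φ₁ sin φ₂ ) = atan2(0.007075, 0.765814) = 0.009238 rad = 0.529°.
λ₂ = -74.317° + 0.529° = -73.788°.
The forward bearing on arrival equals the back-azimuth from the destination plus 180°.
Back-azimuth from P₂ (-27.61°, -73.79°) to P₁ (-30.20°, -74.32°), with Δλ' = λ₁ − λ₂ = -0.53°: atan2( sin Δλ' cos φ₁ , cos φ₂ sin φ₁ − sin φ₂ cos φ₁ cos Δλ' ) = 190.04°.
Final bearing = (190.04° + 180°) mod 360° = 10.04°.

final bearing 10.04°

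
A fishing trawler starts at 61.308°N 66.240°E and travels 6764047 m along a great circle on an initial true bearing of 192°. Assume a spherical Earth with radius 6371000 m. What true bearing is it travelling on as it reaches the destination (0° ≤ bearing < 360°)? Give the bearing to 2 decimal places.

final bearing 185.73°

The arc subtends δ = 6764047/6371000 = 1.061693 rad at the centre.
With φ₁ = 61.308° = 1.070026 rad and θ = 192° = 3.351032 rad:
Applying the spherical law of cosines for sides, sin φ₂ = sin φ₁ cos δ + cos φ₁ sin δ cos θ = 0.017494, so φ₂ = 1.002°.
For the longitude increment, Δλ = atan2( sin θ sin δ cos φ₁, cos δ − sin φ₁ sin φ₂ ) = atan2(-0.087160, 0.472048) = -10.461°.
λ₂ = λ₁ + Δλ = 55.779°.
The forward bearing on arrival equals the back-azimuth from the destination plus 180°.
Back-azimuth from P₂ (1.00°, 55.78°) to P₁ (61.31°, 66.24°), with Δλ' = λ₁ − λ₂ = 10.46°: atan2( sin Δλ' cos φ₁ , cos φ₂ sin φ₁ − sin φ₂ cos φ₁ cos Δλ' ) = 5.73°.
Final bearing = (5.73° + 180°) mod 360° = 185.73°.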